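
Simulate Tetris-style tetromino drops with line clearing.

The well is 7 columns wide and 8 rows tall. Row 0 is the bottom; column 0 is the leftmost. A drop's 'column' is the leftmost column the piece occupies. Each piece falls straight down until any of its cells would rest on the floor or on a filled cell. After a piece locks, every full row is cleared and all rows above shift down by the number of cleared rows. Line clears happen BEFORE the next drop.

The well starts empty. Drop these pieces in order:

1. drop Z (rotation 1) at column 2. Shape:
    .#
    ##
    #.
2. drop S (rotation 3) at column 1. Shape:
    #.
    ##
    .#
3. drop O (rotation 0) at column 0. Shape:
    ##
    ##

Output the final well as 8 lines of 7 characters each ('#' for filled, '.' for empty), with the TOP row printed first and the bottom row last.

Drop 1: Z rot1 at col 2 lands with bottom-row=0; cleared 0 line(s) (total 0); column heights now [0 0 2 3 0 0 0], max=3
Drop 2: S rot3 at col 1 lands with bottom-row=2; cleared 0 line(s) (total 0); column heights now [0 5 4 3 0 0 0], max=5
Drop 3: O rot0 at col 0 lands with bottom-row=5; cleared 0 line(s) (total 0); column heights now [7 7 4 3 0 0 0], max=7

Answer: .......
##.....
##.....
.#.....
.##....
..##...
..##...
..#....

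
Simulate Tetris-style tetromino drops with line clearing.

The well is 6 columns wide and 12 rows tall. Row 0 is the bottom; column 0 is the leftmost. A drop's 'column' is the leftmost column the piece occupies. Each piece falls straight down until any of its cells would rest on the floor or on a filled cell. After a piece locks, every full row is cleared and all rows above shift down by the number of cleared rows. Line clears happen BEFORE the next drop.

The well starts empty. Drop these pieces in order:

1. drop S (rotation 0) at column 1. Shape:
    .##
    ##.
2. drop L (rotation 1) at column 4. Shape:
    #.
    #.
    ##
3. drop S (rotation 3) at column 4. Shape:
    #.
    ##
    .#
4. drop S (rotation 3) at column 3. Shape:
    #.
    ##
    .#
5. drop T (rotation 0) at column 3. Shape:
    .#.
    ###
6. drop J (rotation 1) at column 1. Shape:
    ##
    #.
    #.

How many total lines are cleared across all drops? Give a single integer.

Answer: 0

Derivation:
Drop 1: S rot0 at col 1 lands with bottom-row=0; cleared 0 line(s) (total 0); column heights now [0 1 2 2 0 0], max=2
Drop 2: L rot1 at col 4 lands with bottom-row=0; cleared 0 line(s) (total 0); column heights now [0 1 2 2 3 1], max=3
Drop 3: S rot3 at col 4 lands with bottom-row=2; cleared 0 line(s) (total 0); column heights now [0 1 2 2 5 4], max=5
Drop 4: S rot3 at col 3 lands with bottom-row=5; cleared 0 line(s) (total 0); column heights now [0 1 2 8 7 4], max=8
Drop 5: T rot0 at col 3 lands with bottom-row=8; cleared 0 line(s) (total 0); column heights now [0 1 2 9 10 9], max=10
Drop 6: J rot1 at col 1 lands with bottom-row=1; cleared 0 line(s) (total 0); column heights now [0 4 4 9 10 9], max=10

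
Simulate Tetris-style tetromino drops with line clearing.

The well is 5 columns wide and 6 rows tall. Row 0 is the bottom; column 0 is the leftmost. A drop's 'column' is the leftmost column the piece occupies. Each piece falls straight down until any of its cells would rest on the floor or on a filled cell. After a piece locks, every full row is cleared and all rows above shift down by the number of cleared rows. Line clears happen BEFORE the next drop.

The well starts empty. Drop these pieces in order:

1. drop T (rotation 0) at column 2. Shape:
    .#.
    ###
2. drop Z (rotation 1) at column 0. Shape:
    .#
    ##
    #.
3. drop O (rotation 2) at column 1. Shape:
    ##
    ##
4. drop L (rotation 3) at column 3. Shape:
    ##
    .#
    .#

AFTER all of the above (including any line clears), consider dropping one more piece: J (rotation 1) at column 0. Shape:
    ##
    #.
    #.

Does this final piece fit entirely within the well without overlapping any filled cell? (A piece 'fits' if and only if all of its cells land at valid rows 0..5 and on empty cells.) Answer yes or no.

Drop 1: T rot0 at col 2 lands with bottom-row=0; cleared 0 line(s) (total 0); column heights now [0 0 1 2 1], max=2
Drop 2: Z rot1 at col 0 lands with bottom-row=0; cleared 0 line(s) (total 0); column heights now [2 3 1 2 1], max=3
Drop 3: O rot2 at col 1 lands with bottom-row=3; cleared 0 line(s) (total 0); column heights now [2 5 5 2 1], max=5
Drop 4: L rot3 at col 3 lands with bottom-row=1; cleared 0 line(s) (total 0); column heights now [2 5 5 4 4], max=5
Test piece J rot1 at col 0 (width 2): heights before test = [2 5 5 4 4]; fits = True

Answer: yes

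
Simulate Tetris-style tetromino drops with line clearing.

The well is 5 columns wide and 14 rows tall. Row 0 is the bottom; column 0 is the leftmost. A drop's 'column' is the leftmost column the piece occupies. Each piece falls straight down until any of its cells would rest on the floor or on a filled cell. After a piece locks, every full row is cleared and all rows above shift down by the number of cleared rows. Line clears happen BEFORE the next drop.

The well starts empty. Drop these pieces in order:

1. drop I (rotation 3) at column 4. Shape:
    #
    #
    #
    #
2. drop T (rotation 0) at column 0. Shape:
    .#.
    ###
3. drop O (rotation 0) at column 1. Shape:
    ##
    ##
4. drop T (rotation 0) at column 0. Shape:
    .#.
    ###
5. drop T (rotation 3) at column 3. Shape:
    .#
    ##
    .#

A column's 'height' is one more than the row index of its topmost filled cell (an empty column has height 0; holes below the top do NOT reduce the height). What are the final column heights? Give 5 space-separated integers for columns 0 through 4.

Answer: 5 6 5 6 7

Derivation:
Drop 1: I rot3 at col 4 lands with bottom-row=0; cleared 0 line(s) (total 0); column heights now [0 0 0 0 4], max=4
Drop 2: T rot0 at col 0 lands with bottom-row=0; cleared 0 line(s) (total 0); column heights now [1 2 1 0 4], max=4
Drop 3: O rot0 at col 1 lands with bottom-row=2; cleared 0 line(s) (total 0); column heights now [1 4 4 0 4], max=4
Drop 4: T rot0 at col 0 lands with bottom-row=4; cleared 0 line(s) (total 0); column heights now [5 6 5 0 4], max=6
Drop 5: T rot3 at col 3 lands with bottom-row=4; cleared 0 line(s) (total 0); column heights now [5 6 5 6 7], max=7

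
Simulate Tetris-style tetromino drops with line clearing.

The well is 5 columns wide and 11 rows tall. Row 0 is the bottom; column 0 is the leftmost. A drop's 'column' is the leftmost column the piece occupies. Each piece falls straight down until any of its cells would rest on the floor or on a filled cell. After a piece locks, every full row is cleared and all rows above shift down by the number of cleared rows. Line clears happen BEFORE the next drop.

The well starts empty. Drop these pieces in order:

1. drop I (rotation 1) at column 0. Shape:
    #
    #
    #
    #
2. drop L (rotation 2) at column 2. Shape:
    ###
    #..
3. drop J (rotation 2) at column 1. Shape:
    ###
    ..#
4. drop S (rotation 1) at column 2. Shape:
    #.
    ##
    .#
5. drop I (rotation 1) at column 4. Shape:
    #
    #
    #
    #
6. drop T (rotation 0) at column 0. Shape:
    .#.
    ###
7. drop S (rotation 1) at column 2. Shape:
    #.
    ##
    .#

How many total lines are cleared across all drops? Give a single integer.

Answer: 1

Derivation:
Drop 1: I rot1 at col 0 lands with bottom-row=0; cleared 0 line(s) (total 0); column heights now [4 0 0 0 0], max=4
Drop 2: L rot2 at col 2 lands with bottom-row=0; cleared 0 line(s) (total 0); column heights now [4 0 2 2 2], max=4
Drop 3: J rot2 at col 1 lands with bottom-row=2; cleared 0 line(s) (total 0); column heights now [4 4 4 4 2], max=4
Drop 4: S rot1 at col 2 lands with bottom-row=4; cleared 0 line(s) (total 0); column heights now [4 4 7 6 2], max=7
Drop 5: I rot1 at col 4 lands with bottom-row=2; cleared 1 line(s) (total 1); column heights now [3 0 6 5 5], max=6
Drop 6: T rot0 at col 0 lands with bottom-row=6; cleared 0 line(s) (total 1); column heights now [7 8 7 5 5], max=8
Drop 7: S rot1 at col 2 lands with bottom-row=6; cleared 0 line(s) (total 1); column heights now [7 8 9 8 5], max=9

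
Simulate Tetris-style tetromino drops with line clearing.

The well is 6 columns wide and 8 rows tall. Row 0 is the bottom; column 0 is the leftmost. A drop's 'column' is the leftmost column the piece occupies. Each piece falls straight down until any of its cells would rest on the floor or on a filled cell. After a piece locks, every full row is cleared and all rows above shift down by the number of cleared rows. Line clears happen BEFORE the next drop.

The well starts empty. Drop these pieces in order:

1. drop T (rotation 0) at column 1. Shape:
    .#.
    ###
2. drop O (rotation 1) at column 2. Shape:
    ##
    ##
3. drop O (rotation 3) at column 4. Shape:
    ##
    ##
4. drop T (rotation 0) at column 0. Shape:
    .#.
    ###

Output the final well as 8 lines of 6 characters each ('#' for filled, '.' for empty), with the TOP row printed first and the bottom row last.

Drop 1: T rot0 at col 1 lands with bottom-row=0; cleared 0 line(s) (total 0); column heights now [0 1 2 1 0 0], max=2
Drop 2: O rot1 at col 2 lands with bottom-row=2; cleared 0 line(s) (total 0); column heights now [0 1 4 4 0 0], max=4
Drop 3: O rot3 at col 4 lands with bottom-row=0; cleared 0 line(s) (total 0); column heights now [0 1 4 4 2 2], max=4
Drop 4: T rot0 at col 0 lands with bottom-row=4; cleared 0 line(s) (total 0); column heights now [5 6 5 4 2 2], max=6

Answer: ......
......
.#....
###...
..##..
..##..
..#.##
.#####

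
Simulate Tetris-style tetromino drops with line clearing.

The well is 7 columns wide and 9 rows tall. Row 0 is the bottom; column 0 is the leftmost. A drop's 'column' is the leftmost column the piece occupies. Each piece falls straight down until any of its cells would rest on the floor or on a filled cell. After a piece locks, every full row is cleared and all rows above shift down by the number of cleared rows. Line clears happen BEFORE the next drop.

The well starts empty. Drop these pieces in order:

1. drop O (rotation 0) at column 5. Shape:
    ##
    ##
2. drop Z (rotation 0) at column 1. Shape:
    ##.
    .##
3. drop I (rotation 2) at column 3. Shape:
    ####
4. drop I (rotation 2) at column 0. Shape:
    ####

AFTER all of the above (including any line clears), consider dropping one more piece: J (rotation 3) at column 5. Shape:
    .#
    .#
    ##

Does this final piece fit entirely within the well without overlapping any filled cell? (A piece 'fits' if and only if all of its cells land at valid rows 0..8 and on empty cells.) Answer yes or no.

Drop 1: O rot0 at col 5 lands with bottom-row=0; cleared 0 line(s) (total 0); column heights now [0 0 0 0 0 2 2], max=2
Drop 2: Z rot0 at col 1 lands with bottom-row=0; cleared 0 line(s) (total 0); column heights now [0 2 2 1 0 2 2], max=2
Drop 3: I rot2 at col 3 lands with bottom-row=2; cleared 0 line(s) (total 0); column heights now [0 2 2 3 3 3 3], max=3
Drop 4: I rot2 at col 0 lands with bottom-row=3; cleared 0 line(s) (total 0); column heights now [4 4 4 4 3 3 3], max=4
Test piece J rot3 at col 5 (width 2): heights before test = [4 4 4 4 3 3 3]; fits = True

Answer: yes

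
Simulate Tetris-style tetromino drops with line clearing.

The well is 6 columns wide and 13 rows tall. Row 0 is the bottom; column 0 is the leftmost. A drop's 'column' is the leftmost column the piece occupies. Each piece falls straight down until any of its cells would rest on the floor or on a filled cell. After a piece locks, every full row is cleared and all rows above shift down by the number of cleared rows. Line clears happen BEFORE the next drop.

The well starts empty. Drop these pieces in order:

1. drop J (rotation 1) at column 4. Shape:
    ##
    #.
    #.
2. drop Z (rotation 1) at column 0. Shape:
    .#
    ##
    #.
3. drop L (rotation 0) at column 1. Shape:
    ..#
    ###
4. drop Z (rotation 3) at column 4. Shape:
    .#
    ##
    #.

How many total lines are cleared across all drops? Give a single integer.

Drop 1: J rot1 at col 4 lands with bottom-row=0; cleared 0 line(s) (total 0); column heights now [0 0 0 0 3 3], max=3
Drop 2: Z rot1 at col 0 lands with bottom-row=0; cleared 0 line(s) (total 0); column heights now [2 3 0 0 3 3], max=3
Drop 3: L rot0 at col 1 lands with bottom-row=3; cleared 0 line(s) (total 0); column heights now [2 4 4 5 3 3], max=5
Drop 4: Z rot3 at col 4 lands with bottom-row=3; cleared 0 line(s) (total 0); column heights now [2 4 4 5 5 6], max=6

Answer: 0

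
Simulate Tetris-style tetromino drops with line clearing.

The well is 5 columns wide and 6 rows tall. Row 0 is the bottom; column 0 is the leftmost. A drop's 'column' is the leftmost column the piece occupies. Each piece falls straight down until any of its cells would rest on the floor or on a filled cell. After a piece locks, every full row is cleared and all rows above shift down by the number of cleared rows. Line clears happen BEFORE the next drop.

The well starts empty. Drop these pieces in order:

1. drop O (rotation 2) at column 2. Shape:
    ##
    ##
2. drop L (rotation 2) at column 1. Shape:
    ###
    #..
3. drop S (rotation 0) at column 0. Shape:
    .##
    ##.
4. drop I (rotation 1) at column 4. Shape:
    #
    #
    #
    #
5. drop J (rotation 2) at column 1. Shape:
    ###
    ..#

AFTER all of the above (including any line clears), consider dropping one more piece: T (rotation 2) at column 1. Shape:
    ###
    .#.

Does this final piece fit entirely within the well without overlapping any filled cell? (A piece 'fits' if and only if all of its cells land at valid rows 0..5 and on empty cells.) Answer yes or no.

Answer: no

Derivation:
Drop 1: O rot2 at col 2 lands with bottom-row=0; cleared 0 line(s) (total 0); column heights now [0 0 2 2 0], max=2
Drop 2: L rot2 at col 1 lands with bottom-row=1; cleared 0 line(s) (total 0); column heights now [0 3 3 3 0], max=3
Drop 3: S rot0 at col 0 lands with bottom-row=3; cleared 0 line(s) (total 0); column heights now [4 5 5 3 0], max=5
Drop 4: I rot1 at col 4 lands with bottom-row=0; cleared 0 line(s) (total 0); column heights now [4 5 5 3 4], max=5
Drop 5: J rot2 at col 1 lands with bottom-row=4; cleared 0 line(s) (total 0); column heights now [4 6 6 6 4], max=6
Test piece T rot2 at col 1 (width 3): heights before test = [4 6 6 6 4]; fits = False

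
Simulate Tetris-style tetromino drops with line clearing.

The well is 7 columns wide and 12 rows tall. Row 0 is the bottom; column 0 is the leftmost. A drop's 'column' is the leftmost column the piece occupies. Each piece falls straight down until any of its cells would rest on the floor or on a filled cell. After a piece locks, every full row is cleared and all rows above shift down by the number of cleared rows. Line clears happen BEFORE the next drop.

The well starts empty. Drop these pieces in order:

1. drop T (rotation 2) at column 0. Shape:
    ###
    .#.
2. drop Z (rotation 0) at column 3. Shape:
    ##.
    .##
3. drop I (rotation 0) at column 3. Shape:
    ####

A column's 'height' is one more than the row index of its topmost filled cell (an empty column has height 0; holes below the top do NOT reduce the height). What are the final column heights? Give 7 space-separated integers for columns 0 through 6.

Answer: 2 2 2 3 3 3 3

Derivation:
Drop 1: T rot2 at col 0 lands with bottom-row=0; cleared 0 line(s) (total 0); column heights now [2 2 2 0 0 0 0], max=2
Drop 2: Z rot0 at col 3 lands with bottom-row=0; cleared 0 line(s) (total 0); column heights now [2 2 2 2 2 1 0], max=2
Drop 3: I rot0 at col 3 lands with bottom-row=2; cleared 0 line(s) (total 0); column heights now [2 2 2 3 3 3 3], max=3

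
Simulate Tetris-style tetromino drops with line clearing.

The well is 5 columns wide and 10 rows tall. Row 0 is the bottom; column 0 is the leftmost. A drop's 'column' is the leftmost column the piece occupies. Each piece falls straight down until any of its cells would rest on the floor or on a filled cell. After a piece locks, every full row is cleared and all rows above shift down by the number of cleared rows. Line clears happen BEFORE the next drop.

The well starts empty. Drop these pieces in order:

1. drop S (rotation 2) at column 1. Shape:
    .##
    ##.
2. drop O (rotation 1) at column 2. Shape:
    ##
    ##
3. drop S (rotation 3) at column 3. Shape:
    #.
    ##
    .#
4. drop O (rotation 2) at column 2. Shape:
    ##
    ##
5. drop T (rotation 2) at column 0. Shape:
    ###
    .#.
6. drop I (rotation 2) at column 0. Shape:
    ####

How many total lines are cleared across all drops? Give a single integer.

Drop 1: S rot2 at col 1 lands with bottom-row=0; cleared 0 line(s) (total 0); column heights now [0 1 2 2 0], max=2
Drop 2: O rot1 at col 2 lands with bottom-row=2; cleared 0 line(s) (total 0); column heights now [0 1 4 4 0], max=4
Drop 3: S rot3 at col 3 lands with bottom-row=3; cleared 0 line(s) (total 0); column heights now [0 1 4 6 5], max=6
Drop 4: O rot2 at col 2 lands with bottom-row=6; cleared 0 line(s) (total 0); column heights now [0 1 8 8 5], max=8
Drop 5: T rot2 at col 0 lands with bottom-row=7; cleared 0 line(s) (total 0); column heights now [9 9 9 8 5], max=9
Drop 6: I rot2 at col 0 lands with bottom-row=9; cleared 0 line(s) (total 0); column heights now [10 10 10 10 5], max=10

Answer: 0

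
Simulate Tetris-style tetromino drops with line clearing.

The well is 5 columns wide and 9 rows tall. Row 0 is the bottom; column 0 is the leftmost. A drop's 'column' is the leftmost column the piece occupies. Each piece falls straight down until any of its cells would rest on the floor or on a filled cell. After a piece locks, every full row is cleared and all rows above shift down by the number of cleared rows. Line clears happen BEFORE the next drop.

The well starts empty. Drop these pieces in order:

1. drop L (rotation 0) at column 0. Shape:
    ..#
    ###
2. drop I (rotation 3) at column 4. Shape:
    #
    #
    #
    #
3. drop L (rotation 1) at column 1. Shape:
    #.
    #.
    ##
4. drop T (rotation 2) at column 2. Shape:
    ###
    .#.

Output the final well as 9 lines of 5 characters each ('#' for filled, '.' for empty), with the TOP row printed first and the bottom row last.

Answer: .....
.....
.....
.....
.####
.#.##
.##.#
..#.#
###.#

Derivation:
Drop 1: L rot0 at col 0 lands with bottom-row=0; cleared 0 line(s) (total 0); column heights now [1 1 2 0 0], max=2
Drop 2: I rot3 at col 4 lands with bottom-row=0; cleared 0 line(s) (total 0); column heights now [1 1 2 0 4], max=4
Drop 3: L rot1 at col 1 lands with bottom-row=2; cleared 0 line(s) (total 0); column heights now [1 5 3 0 4], max=5
Drop 4: T rot2 at col 2 lands with bottom-row=3; cleared 0 line(s) (total 0); column heights now [1 5 5 5 5], max=5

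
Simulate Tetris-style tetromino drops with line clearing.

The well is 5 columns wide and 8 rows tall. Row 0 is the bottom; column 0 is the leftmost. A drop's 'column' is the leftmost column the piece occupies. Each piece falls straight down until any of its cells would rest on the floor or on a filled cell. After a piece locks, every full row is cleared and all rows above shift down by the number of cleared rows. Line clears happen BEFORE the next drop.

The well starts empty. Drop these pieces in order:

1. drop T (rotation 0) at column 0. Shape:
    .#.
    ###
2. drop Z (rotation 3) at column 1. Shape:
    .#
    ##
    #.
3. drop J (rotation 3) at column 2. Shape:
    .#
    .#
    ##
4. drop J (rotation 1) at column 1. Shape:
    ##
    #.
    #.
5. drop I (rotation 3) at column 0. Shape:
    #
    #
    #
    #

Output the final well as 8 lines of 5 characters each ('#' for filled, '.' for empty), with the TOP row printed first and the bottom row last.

Answer: ...#.
.###.
.###.
###..
###..
##...
##...
###..

Derivation:
Drop 1: T rot0 at col 0 lands with bottom-row=0; cleared 0 line(s) (total 0); column heights now [1 2 1 0 0], max=2
Drop 2: Z rot3 at col 1 lands with bottom-row=2; cleared 0 line(s) (total 0); column heights now [1 4 5 0 0], max=5
Drop 3: J rot3 at col 2 lands with bottom-row=5; cleared 0 line(s) (total 0); column heights now [1 4 6 8 0], max=8
Drop 4: J rot1 at col 1 lands with bottom-row=4; cleared 0 line(s) (total 0); column heights now [1 7 7 8 0], max=8
Drop 5: I rot3 at col 0 lands with bottom-row=1; cleared 0 line(s) (total 0); column heights now [5 7 7 8 0], max=8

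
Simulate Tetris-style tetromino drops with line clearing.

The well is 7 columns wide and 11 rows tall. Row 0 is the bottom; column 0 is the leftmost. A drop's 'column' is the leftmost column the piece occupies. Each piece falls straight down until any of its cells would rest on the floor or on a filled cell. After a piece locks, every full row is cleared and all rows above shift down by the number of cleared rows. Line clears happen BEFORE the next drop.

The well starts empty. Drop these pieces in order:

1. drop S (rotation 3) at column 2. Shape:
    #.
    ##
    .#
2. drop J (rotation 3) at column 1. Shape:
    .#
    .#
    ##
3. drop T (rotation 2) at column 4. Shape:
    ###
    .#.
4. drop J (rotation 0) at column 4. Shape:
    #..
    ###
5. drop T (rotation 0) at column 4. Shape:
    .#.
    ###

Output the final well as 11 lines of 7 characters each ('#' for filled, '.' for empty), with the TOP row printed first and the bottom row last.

Drop 1: S rot3 at col 2 lands with bottom-row=0; cleared 0 line(s) (total 0); column heights now [0 0 3 2 0 0 0], max=3
Drop 2: J rot3 at col 1 lands with bottom-row=3; cleared 0 line(s) (total 0); column heights now [0 4 6 2 0 0 0], max=6
Drop 3: T rot2 at col 4 lands with bottom-row=0; cleared 0 line(s) (total 0); column heights now [0 4 6 2 2 2 2], max=6
Drop 4: J rot0 at col 4 lands with bottom-row=2; cleared 0 line(s) (total 0); column heights now [0 4 6 2 4 3 3], max=6
Drop 5: T rot0 at col 4 lands with bottom-row=4; cleared 0 line(s) (total 0); column heights now [0 4 6 2 5 6 5], max=6

Answer: .......
.......
.......
.......
.......
..#..#.
..#.###
.##.#..
..#.###
..#####
...#.#.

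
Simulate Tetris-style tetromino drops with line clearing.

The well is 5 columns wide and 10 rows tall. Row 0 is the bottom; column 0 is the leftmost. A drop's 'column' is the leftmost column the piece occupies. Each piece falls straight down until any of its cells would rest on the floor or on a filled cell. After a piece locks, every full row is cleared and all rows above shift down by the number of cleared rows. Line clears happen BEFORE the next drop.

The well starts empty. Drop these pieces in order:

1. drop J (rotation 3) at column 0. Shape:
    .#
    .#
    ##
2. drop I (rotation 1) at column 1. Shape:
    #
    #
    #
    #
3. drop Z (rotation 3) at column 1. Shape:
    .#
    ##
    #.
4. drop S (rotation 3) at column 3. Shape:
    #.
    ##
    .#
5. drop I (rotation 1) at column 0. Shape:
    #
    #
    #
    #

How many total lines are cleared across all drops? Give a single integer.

Drop 1: J rot3 at col 0 lands with bottom-row=0; cleared 0 line(s) (total 0); column heights now [1 3 0 0 0], max=3
Drop 2: I rot1 at col 1 lands with bottom-row=3; cleared 0 line(s) (total 0); column heights now [1 7 0 0 0], max=7
Drop 3: Z rot3 at col 1 lands with bottom-row=7; cleared 0 line(s) (total 0); column heights now [1 9 10 0 0], max=10
Drop 4: S rot3 at col 3 lands with bottom-row=0; cleared 0 line(s) (total 0); column heights now [1 9 10 3 2], max=10
Drop 5: I rot1 at col 0 lands with bottom-row=1; cleared 0 line(s) (total 0); column heights now [5 9 10 3 2], max=10

Answer: 0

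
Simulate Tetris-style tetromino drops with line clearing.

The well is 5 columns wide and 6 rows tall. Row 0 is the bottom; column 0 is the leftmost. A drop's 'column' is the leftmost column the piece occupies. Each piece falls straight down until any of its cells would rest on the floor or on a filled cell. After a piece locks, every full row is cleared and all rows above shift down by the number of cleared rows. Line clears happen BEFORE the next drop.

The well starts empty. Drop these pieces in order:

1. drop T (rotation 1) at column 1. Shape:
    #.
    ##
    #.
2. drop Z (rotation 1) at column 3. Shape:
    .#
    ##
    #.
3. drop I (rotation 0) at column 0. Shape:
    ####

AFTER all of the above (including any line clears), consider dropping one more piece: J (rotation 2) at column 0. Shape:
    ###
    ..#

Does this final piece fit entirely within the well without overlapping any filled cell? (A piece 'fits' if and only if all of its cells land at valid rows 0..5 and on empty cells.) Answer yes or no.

Answer: yes

Derivation:
Drop 1: T rot1 at col 1 lands with bottom-row=0; cleared 0 line(s) (total 0); column heights now [0 3 2 0 0], max=3
Drop 2: Z rot1 at col 3 lands with bottom-row=0; cleared 0 line(s) (total 0); column heights now [0 3 2 2 3], max=3
Drop 3: I rot0 at col 0 lands with bottom-row=3; cleared 0 line(s) (total 0); column heights now [4 4 4 4 3], max=4
Test piece J rot2 at col 0 (width 3): heights before test = [4 4 4 4 3]; fits = True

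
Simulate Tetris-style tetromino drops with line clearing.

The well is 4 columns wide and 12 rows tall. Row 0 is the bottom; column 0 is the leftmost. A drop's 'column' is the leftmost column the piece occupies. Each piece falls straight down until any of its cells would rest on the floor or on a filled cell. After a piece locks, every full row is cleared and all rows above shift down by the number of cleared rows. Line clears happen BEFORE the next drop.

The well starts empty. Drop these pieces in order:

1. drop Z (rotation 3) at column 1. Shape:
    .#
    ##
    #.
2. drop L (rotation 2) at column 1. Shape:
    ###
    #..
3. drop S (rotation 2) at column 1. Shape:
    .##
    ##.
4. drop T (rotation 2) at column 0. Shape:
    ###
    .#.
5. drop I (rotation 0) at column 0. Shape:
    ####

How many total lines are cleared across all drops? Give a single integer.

Drop 1: Z rot3 at col 1 lands with bottom-row=0; cleared 0 line(s) (total 0); column heights now [0 2 3 0], max=3
Drop 2: L rot2 at col 1 lands with bottom-row=2; cleared 0 line(s) (total 0); column heights now [0 4 4 4], max=4
Drop 3: S rot2 at col 1 lands with bottom-row=4; cleared 0 line(s) (total 0); column heights now [0 5 6 6], max=6
Drop 4: T rot2 at col 0 lands with bottom-row=5; cleared 0 line(s) (total 0); column heights now [7 7 7 6], max=7
Drop 5: I rot0 at col 0 lands with bottom-row=7; cleared 1 line(s) (total 1); column heights now [7 7 7 6], max=7

Answer: 1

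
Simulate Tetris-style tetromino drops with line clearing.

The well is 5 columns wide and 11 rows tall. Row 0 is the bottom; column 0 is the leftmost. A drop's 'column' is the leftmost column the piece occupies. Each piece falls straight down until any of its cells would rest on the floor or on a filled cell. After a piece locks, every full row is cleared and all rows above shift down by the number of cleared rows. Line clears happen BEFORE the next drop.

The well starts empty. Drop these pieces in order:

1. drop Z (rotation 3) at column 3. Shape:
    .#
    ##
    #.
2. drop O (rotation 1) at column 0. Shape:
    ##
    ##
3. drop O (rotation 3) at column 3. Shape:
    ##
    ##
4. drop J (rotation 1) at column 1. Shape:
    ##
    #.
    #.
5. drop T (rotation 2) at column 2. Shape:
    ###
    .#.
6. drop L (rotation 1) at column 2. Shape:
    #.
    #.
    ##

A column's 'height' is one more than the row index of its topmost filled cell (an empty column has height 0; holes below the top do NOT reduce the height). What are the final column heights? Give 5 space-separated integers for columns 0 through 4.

Drop 1: Z rot3 at col 3 lands with bottom-row=0; cleared 0 line(s) (total 0); column heights now [0 0 0 2 3], max=3
Drop 2: O rot1 at col 0 lands with bottom-row=0; cleared 0 line(s) (total 0); column heights now [2 2 0 2 3], max=3
Drop 3: O rot3 at col 3 lands with bottom-row=3; cleared 0 line(s) (total 0); column heights now [2 2 0 5 5], max=5
Drop 4: J rot1 at col 1 lands with bottom-row=2; cleared 0 line(s) (total 0); column heights now [2 5 5 5 5], max=5
Drop 5: T rot2 at col 2 lands with bottom-row=5; cleared 0 line(s) (total 0); column heights now [2 5 7 7 7], max=7
Drop 6: L rot1 at col 2 lands with bottom-row=7; cleared 0 line(s) (total 0); column heights now [2 5 10 8 7], max=10

Answer: 2 5 10 8 7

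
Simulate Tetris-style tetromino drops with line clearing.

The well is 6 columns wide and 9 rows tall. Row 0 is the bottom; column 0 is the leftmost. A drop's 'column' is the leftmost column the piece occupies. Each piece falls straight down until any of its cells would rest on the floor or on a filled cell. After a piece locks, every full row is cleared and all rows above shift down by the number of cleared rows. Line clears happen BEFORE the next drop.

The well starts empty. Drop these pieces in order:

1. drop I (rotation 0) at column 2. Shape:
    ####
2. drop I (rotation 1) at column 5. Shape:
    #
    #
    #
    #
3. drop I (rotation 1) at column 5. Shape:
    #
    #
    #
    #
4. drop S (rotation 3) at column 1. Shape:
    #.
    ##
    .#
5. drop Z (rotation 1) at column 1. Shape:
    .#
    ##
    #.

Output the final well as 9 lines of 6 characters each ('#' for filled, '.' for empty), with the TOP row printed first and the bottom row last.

Drop 1: I rot0 at col 2 lands with bottom-row=0; cleared 0 line(s) (total 0); column heights now [0 0 1 1 1 1], max=1
Drop 2: I rot1 at col 5 lands with bottom-row=1; cleared 0 line(s) (total 0); column heights now [0 0 1 1 1 5], max=5
Drop 3: I rot1 at col 5 lands with bottom-row=5; cleared 0 line(s) (total 0); column heights now [0 0 1 1 1 9], max=9
Drop 4: S rot3 at col 1 lands with bottom-row=1; cleared 0 line(s) (total 0); column heights now [0 4 3 1 1 9], max=9
Drop 5: Z rot1 at col 1 lands with bottom-row=4; cleared 0 line(s) (total 0); column heights now [0 6 7 1 1 9], max=9

Answer: .....#
.....#
..#..#
.##..#
.#...#
.#...#
.##..#
..#..#
..####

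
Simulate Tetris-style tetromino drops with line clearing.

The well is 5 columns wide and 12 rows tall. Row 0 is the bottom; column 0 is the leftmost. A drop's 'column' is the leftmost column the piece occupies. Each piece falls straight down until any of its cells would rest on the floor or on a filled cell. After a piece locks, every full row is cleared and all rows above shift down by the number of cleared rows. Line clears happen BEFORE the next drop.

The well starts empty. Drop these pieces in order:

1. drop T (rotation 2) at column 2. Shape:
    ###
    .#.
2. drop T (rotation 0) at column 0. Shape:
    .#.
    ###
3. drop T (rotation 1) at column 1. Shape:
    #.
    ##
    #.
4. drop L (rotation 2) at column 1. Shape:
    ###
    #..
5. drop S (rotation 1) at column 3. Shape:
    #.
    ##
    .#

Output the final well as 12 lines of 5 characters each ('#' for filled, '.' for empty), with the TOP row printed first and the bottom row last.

Drop 1: T rot2 at col 2 lands with bottom-row=0; cleared 0 line(s) (total 0); column heights now [0 0 2 2 2], max=2
Drop 2: T rot0 at col 0 lands with bottom-row=2; cleared 0 line(s) (total 0); column heights now [3 4 3 2 2], max=4
Drop 3: T rot1 at col 1 lands with bottom-row=4; cleared 0 line(s) (total 0); column heights now [3 7 6 2 2], max=7
Drop 4: L rot2 at col 1 lands with bottom-row=7; cleared 0 line(s) (total 0); column heights now [3 9 9 9 2], max=9
Drop 5: S rot1 at col 3 lands with bottom-row=8; cleared 0 line(s) (total 0); column heights now [3 9 9 11 10], max=11

Answer: .....
...#.
...##
.####
.#...
.#...
.##..
.#...
.#...
###..
..###
...#.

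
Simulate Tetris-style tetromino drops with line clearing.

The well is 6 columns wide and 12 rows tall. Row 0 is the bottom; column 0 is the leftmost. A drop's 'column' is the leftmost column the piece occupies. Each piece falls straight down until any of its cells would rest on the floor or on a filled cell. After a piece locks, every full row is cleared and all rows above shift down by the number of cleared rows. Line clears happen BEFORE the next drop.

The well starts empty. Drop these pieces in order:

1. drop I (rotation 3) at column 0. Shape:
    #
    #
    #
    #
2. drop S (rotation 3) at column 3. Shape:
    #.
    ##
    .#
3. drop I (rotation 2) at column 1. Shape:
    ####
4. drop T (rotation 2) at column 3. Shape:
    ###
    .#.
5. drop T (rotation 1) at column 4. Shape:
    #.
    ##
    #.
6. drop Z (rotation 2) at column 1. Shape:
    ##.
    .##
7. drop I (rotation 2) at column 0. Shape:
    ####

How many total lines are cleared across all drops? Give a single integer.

Drop 1: I rot3 at col 0 lands with bottom-row=0; cleared 0 line(s) (total 0); column heights now [4 0 0 0 0 0], max=4
Drop 2: S rot3 at col 3 lands with bottom-row=0; cleared 0 line(s) (total 0); column heights now [4 0 0 3 2 0], max=4
Drop 3: I rot2 at col 1 lands with bottom-row=3; cleared 0 line(s) (total 0); column heights now [4 4 4 4 4 0], max=4
Drop 4: T rot2 at col 3 lands with bottom-row=4; cleared 0 line(s) (total 0); column heights now [4 4 4 6 6 6], max=6
Drop 5: T rot1 at col 4 lands with bottom-row=6; cleared 0 line(s) (total 0); column heights now [4 4 4 6 9 8], max=9
Drop 6: Z rot2 at col 1 lands with bottom-row=6; cleared 0 line(s) (total 0); column heights now [4 8 8 7 9 8], max=9
Drop 7: I rot2 at col 0 lands with bottom-row=8; cleared 0 line(s) (total 0); column heights now [9 9 9 9 9 8], max=9

Answer: 0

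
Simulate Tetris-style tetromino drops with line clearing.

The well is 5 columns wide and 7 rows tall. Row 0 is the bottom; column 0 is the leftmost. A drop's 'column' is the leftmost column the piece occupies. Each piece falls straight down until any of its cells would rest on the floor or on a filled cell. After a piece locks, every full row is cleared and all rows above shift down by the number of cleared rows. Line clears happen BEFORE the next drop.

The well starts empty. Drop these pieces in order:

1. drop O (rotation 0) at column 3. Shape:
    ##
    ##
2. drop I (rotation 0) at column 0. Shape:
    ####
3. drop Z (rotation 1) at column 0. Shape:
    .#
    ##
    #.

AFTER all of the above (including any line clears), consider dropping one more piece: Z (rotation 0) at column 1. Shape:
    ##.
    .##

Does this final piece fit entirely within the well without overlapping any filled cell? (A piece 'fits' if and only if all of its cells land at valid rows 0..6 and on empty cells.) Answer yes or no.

Drop 1: O rot0 at col 3 lands with bottom-row=0; cleared 0 line(s) (total 0); column heights now [0 0 0 2 2], max=2
Drop 2: I rot0 at col 0 lands with bottom-row=2; cleared 0 line(s) (total 0); column heights now [3 3 3 3 2], max=3
Drop 3: Z rot1 at col 0 lands with bottom-row=3; cleared 0 line(s) (total 0); column heights now [5 6 3 3 2], max=6
Test piece Z rot0 at col 1 (width 3): heights before test = [5 6 3 3 2]; fits = True

Answer: yes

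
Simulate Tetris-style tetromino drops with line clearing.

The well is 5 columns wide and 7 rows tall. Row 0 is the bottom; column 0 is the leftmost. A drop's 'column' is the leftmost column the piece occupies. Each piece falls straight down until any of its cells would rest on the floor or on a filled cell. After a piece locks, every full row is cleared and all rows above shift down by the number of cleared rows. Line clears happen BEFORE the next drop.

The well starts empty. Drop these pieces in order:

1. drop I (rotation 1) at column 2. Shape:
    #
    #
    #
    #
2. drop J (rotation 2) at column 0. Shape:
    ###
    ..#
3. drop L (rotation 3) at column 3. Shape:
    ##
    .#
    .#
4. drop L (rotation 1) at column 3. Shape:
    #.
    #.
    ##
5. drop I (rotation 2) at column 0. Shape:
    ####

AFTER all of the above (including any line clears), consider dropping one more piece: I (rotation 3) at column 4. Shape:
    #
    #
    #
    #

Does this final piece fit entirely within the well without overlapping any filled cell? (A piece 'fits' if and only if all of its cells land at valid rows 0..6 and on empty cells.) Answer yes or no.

Drop 1: I rot1 at col 2 lands with bottom-row=0; cleared 0 line(s) (total 0); column heights now [0 0 4 0 0], max=4
Drop 2: J rot2 at col 0 lands with bottom-row=4; cleared 0 line(s) (total 0); column heights now [6 6 6 0 0], max=6
Drop 3: L rot3 at col 3 lands with bottom-row=0; cleared 0 line(s) (total 0); column heights now [6 6 6 3 3], max=6
Drop 4: L rot1 at col 3 lands with bottom-row=3; cleared 0 line(s) (total 0); column heights now [6 6 6 6 4], max=6
Drop 5: I rot2 at col 0 lands with bottom-row=6; cleared 0 line(s) (total 0); column heights now [7 7 7 7 4], max=7
Test piece I rot3 at col 4 (width 1): heights before test = [7 7 7 7 4]; fits = False

Answer: no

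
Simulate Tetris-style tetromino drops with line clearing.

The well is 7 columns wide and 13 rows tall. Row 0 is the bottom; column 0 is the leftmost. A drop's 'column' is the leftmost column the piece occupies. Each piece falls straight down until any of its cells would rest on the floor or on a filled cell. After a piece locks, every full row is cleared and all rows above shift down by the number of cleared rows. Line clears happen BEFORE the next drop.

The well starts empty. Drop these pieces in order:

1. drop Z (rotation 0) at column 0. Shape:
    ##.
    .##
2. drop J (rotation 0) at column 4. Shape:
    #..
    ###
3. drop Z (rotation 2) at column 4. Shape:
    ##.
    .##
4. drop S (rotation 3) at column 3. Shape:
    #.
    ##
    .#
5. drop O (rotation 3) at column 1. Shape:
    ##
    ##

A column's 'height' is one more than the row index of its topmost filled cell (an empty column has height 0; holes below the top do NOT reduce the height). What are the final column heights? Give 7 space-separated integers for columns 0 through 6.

Answer: 2 4 4 6 5 3 2

Derivation:
Drop 1: Z rot0 at col 0 lands with bottom-row=0; cleared 0 line(s) (total 0); column heights now [2 2 1 0 0 0 0], max=2
Drop 2: J rot0 at col 4 lands with bottom-row=0; cleared 0 line(s) (total 0); column heights now [2 2 1 0 2 1 1], max=2
Drop 3: Z rot2 at col 4 lands with bottom-row=1; cleared 0 line(s) (total 0); column heights now [2 2 1 0 3 3 2], max=3
Drop 4: S rot3 at col 3 lands with bottom-row=3; cleared 0 line(s) (total 0); column heights now [2 2 1 6 5 3 2], max=6
Drop 5: O rot3 at col 1 lands with bottom-row=2; cleared 0 line(s) (total 0); column heights now [2 4 4 6 5 3 2], max=6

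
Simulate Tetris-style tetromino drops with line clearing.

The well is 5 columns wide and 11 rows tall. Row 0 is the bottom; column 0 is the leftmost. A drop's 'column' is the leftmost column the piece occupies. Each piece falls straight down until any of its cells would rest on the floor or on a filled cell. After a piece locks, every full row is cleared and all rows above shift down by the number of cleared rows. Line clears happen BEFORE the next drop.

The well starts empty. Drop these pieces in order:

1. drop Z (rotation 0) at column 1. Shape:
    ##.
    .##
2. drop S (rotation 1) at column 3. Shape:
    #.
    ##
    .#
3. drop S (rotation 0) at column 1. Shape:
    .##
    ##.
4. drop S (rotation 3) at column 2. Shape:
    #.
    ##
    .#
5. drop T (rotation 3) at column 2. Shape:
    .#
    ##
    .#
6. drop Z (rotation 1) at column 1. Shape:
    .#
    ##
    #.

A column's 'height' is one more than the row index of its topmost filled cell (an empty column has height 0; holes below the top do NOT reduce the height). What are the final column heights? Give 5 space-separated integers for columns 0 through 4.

Answer: 0 9 10 9 2

Derivation:
Drop 1: Z rot0 at col 1 lands with bottom-row=0; cleared 0 line(s) (total 0); column heights now [0 2 2 1 0], max=2
Drop 2: S rot1 at col 3 lands with bottom-row=0; cleared 0 line(s) (total 0); column heights now [0 2 2 3 2], max=3
Drop 3: S rot0 at col 1 lands with bottom-row=2; cleared 0 line(s) (total 0); column heights now [0 3 4 4 2], max=4
Drop 4: S rot3 at col 2 lands with bottom-row=4; cleared 0 line(s) (total 0); column heights now [0 3 7 6 2], max=7
Drop 5: T rot3 at col 2 lands with bottom-row=6; cleared 0 line(s) (total 0); column heights now [0 3 8 9 2], max=9
Drop 6: Z rot1 at col 1 lands with bottom-row=7; cleared 0 line(s) (total 0); column heights now [0 9 10 9 2], max=10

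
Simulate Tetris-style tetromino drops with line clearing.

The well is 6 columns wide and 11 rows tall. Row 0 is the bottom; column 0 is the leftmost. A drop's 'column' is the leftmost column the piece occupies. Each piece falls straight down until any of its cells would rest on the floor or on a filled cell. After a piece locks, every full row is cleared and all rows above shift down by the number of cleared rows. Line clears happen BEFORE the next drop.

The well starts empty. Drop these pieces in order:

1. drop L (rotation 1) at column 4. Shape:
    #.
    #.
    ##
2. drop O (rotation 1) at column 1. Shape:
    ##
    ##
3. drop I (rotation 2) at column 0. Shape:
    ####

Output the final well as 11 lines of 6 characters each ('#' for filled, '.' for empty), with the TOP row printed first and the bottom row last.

Answer: ......
......
......
......
......
......
......
......
#####.
.##.#.
.##.##

Derivation:
Drop 1: L rot1 at col 4 lands with bottom-row=0; cleared 0 line(s) (total 0); column heights now [0 0 0 0 3 1], max=3
Drop 2: O rot1 at col 1 lands with bottom-row=0; cleared 0 line(s) (total 0); column heights now [0 2 2 0 3 1], max=3
Drop 3: I rot2 at col 0 lands with bottom-row=2; cleared 0 line(s) (total 0); column heights now [3 3 3 3 3 1], max=3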